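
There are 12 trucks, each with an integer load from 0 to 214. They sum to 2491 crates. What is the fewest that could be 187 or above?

If only k of them are at least 187, the other 12 − k are at most 186, so the total is at most k·214 + (12 − k)·186.
This must reach 2491, so k·214 + (12 − k)·186 ≥ 2491, giving k ≥ 10.
Exactly 10 works: 10 values at 214 and 2 at 186 total 2512; lower one of the high values by 21 (still ≥ 187) to hit 2491.

10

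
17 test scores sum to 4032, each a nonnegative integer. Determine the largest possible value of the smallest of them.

237

The average is 4032/17 < 238, so some value is ≤ 237.
Taking 14 copies of 237 and 3 copies of 238 gives exactly 4032, so 237 is attained.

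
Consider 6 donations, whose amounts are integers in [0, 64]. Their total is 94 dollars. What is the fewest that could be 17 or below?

1

If only k of them are at most 17, the other 6 − k are at least 18, so the total is at least (6 − k)·18 + k·0.
This is ≤ 94, so (6 − k)·18 + 0k ≤ 94, which gives k ≥ 1.
Exactly 1 works: 1 value at 0 and 5 at 18 total 90; raise one of the low values by 4 (still ≤ 17) to hit 94.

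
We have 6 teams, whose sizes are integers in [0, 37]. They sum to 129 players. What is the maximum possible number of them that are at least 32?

4

Suppose k of them are at least 32. Those contribute at least 32 each and the other 6 − k at least 0 each.
So the total is at least 32k + 0(6 − k) = 0 + 32k. This must be ≤ 129, giving k ≤ 4.
k = 4 is achieved by 4 values at 32 and 2 at 0, total 128; add 1 to one value (staying below 32) to reach 129.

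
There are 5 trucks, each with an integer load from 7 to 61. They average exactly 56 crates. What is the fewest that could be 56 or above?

1

The total is 5 × 56 = 280.
Suppose at most 5 − j of them reach 56; then j values are ≤ 55 and the rest ≤ 61.
The total is then ≤ 55·j + 61·(5 − j) = 305 − 6j. For this to be ≥ 280 we need j ≤ 4, so at least 5 − 4 = 1 must reach 56.
Exactly 1 works: 1 value at 61 and 4 at 55 total 281; lower one of the high values by 1 (still ≥ 56) to hit 280.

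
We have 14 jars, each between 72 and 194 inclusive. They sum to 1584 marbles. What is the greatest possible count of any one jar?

To make one jar as large as possible, make the other 13 as small as possible.
The other 13 contribute at least 13 × 72 = 936, leaving at most 1584 − 936 = 648.
But each jar is capped at 194, so the maximum is 194.
Achievable: one at 194 and the other 13 totalling 1390, which fits since 13 × 72 ≤ 1390 ≤ 13 × 194.

194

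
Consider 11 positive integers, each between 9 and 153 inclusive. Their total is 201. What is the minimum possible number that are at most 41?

Each value above 41 is at least 42, contributing at least 42 − 9 = 33 above the floor 9.
The sum exceeds the floor total 99 by 102, so at most ⌊102/33⌋ = 3 exceed 41, and at least 8 are ≤ 41.
Exactly 8 works: 8 values at 9 and 3 at 42 total 198; raise one of the low values by 3 (still ≤ 41) to hit 201.

8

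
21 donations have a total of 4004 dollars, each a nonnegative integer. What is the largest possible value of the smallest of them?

If every one of the 21 were at least 191, the total would be at least 21 × 191 = 4011 > 4004.
Taking 7 copies of 190 and 14 copies of 191 gives exactly 4004, so 190 is attained.

190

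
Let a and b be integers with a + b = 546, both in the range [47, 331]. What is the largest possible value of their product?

With a + b fixed, ab peaks when the two are closest together.
Taking a = 273 and b = 273 (both in [47, 331]) gives ab = 74529.

74529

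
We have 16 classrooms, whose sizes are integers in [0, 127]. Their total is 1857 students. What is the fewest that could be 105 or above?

9

Suppose at most 16 − j of them reach 105; then j values are ≤ 104 and the rest ≤ 127.
The total is then ≤ 104·j + 127·(16 − j) = 2032 − 23j. For this to be ≥ 1857 we need j ≤ 7, so at least 16 − 7 = 9 must reach 105.
Exactly 9 works: 9 values at 127 and 7 at 104 total 1871; lower one of the high values by 14 (still ≥ 105) to hit 1857.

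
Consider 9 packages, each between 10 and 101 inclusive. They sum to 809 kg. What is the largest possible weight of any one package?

To make one package as large as possible, make the other 8 as small as possible.
The other 8 contribute at least 8 × 10 = 80, leaving at most 809 − 80 = 729.
But each package is capped at 101, so the maximum is 101.
Achievable: one at 101 and the other 8 totalling 708, which fits since 8 × 10 ≤ 708 ≤ 8 × 101.

101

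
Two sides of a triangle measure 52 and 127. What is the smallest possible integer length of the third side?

76

The third side must exceed |52 − 127| = 75.
The smallest integer above 75 is 76.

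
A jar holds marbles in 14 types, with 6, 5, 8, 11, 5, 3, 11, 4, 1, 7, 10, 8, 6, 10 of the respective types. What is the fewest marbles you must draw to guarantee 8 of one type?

80

In the worst case you take as many as possible of each type without reaching 8: 6 + 5 + 7 + 7 + 5 + 3 + 7 + 4 + 1 + 7 + 7 + 7 + 6 + 7 = 79.
The next one must give 8 of some type, so 79 + 1 = 80.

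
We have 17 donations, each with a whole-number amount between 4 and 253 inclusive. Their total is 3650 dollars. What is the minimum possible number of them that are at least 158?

Suppose at most 17 − j of them reach 158; then j values are ≤ 157 and the rest ≤ 253.
The total is then ≤ 157·j + 253·(17 − j) = 4301 − 96j. For this to be ≥ 3650 we need j ≤ 6, so at least 17 − 6 = 11 must reach 158.
Exactly 11 works: 11 values at 253 and 6 at 157 total 3725; lower one of the high values by 75 (still ≥ 158) to hit 3650.

11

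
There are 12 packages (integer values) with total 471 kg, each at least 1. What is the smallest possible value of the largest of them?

Some value must be at least ⌈471/12⌉ = 40, since 12 × 39 = 468 < 471.
Equality holds with 3 values of 40 and 9 values of 39.

40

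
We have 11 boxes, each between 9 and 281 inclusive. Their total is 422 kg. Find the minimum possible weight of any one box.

Minimizing one value means maximizing the remaining 10.
The other 10 can take up 10 × 281 = 2810 ≥ 422 − 9, so one box can sit at its floor of 9.
Achievable: one at 9 and the other 10 totalling 413, which fits since 10 × 9 ≤ 413 ≤ 10 × 281.

9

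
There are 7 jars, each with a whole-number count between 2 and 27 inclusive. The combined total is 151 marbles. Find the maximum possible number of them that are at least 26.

5

If k of the values are ≥ 26, the total is ≥ 26k + 2(7 − k).
Setting 26k + 2(7 − k) ≤ 151 gives 24k ≤ 137, so k ≤ 5.
k = 5 is achieved by 5 values at 26 and 2 at 2, total 134; add 17 to one value (staying below 26) to reach 151.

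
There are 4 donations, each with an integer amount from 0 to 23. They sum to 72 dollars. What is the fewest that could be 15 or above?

Suppose at most 4 − j of them reach 15; then j values are ≤ 14 and the rest ≤ 23.
The total is then ≤ 14·j + 23·(4 − j) = 92 − 9j. For this to be ≥ 72 we need j ≤ 2, so at least 4 − 2 = 2 must reach 15.
Exactly 2 works: 2 values at 23 and 2 at 14 total 74; lower one of the high values by 2 (still ≥ 15) to hit 72.

2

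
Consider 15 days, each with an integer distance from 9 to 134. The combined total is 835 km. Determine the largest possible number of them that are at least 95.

Suppose k of them are at least 95. Those contribute at least 95 each and the other 15 − k at least 9 each.
So the total is at least 95k + 9(15 − k) = 135 + 86k. This must be ≤ 835, giving k ≤ 8.
k = 8 is achieved by 8 values at 95 and 7 at 9, total 823; add 12 to one value (staying below 95) to reach 835.

8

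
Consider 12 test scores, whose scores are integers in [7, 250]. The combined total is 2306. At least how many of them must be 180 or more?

3

Suppose at most 12 − j of them reach 180; then j values are ≤ 179 and the rest ≤ 250.
The total is then ≤ 179·j + 250·(12 − j) = 3000 − 71j. For this to be ≥ 2306 we need j ≤ 9, so at least 12 − 9 = 3 must reach 180.
Exactly 3 works: 3 values at 250 and 9 at 179 total 2361; lower one of the high values by 55 (still ≥ 180) to hit 2306.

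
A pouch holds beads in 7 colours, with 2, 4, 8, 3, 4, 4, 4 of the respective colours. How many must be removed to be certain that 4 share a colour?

In the worst case you take as many as possible of each colour without reaching 4: 2 + 3 + 3 + 3 + 3 + 3 + 3 = 20.
The next one must give 4 of some colour, so 20 + 1 = 21.

21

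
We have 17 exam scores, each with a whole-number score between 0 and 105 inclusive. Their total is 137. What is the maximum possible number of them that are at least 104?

If k of the values are ≥ 104, the total is ≥ 104k + 0(17 − k).
Setting 104k + 0(17 − k) ≤ 137 gives 104k ≤ 137, so k ≤ 1.
k = 1 is achieved by 1 value at 104 and 16 at 0, total 104; add 33 to one value (staying below 104) to reach 137.

1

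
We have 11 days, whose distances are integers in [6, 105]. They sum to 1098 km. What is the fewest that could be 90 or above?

Suppose at most 11 − j of them reach 90; then j values are ≤ 89 and the rest ≤ 105.
The total is then ≤ 89·j + 105·(11 − j) = 1155 − 16j. For this to be ≥ 1098 we need j ≤ 3, so at least 11 − 3 = 8 must reach 90.
Exactly 8 works: 8 values at 105 and 3 at 89 total 1107; lower one of the high values by 9 (still ≥ 90) to hit 1098.

8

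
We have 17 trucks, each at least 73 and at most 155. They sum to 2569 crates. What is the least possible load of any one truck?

Minimizing one value means maximizing the remaining 16.
The other 16 contribute at most 16 × 155 = 2480, leaving at least 2569 − 2480 = 89.
Since 89 ≥ 73, this is achievable: one at 89 and 16 at 155.

89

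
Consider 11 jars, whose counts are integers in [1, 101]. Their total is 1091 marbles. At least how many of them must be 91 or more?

10

If only k of them are at least 91, the other 11 − k are at most 90, so the total is at most k·101 + (11 − k)·90.
This must reach 1091, so k·101 + (11 − k)·90 ≥ 1091, giving k ≥ 10.
Exactly 10 works: 10 values at 101 and 1 at 90 total 1100; lower one of the high values by 9 (still ≥ 91) to hit 1091.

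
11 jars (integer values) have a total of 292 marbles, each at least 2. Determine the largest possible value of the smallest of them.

If every one of the 11 were at least 27, the total would be at least 11 × 27 = 297 > 292.
Taking 5 copies of 26 and 6 copies of 27 gives exactly 292, so 26 is attained.

26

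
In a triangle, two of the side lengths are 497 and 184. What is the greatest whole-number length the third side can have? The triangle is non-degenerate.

680

The third side must be less than 497 + 184 = 681.
The largest integer below 681 is 680.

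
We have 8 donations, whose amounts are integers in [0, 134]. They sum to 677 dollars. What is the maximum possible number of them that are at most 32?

Each value at 32 or below falls at least 134 − 32 = 102 short of the ceiling 134.
The ceiling total is 8 × 134 = 1072, and we need 677, so at most ⌊(1072 − 677)/102⌋ = 3 can be that low.
k = 3 is achieved by 3 values at 32 and 5 at 134, total 766; lower one of the 134's by 89 (still > 32) to reach 677.

3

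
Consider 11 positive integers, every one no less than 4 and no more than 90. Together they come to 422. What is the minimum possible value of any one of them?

Minimizing one value means maximizing the remaining 10.
The other 10 can take up 10 × 90 = 900 ≥ 422 − 4, so one integer can sit at its floor of 4.
Achievable: one at 4 and the other 10 totalling 418, which fits since 10 × 4 ≤ 418 ≤ 10 × 90.

4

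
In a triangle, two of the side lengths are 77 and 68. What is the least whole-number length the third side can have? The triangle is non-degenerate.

10

The third side must exceed |77 − 68| = 9.
The smallest integer above 9 is 10.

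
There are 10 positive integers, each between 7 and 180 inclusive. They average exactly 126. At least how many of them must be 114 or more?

2

The total is 10 × 126 = 1260.
If only k of them are at least 114, the other 10 − k are at most 113, so the total is at most k·180 + (10 − k)·113.
This must reach 1260, so k·180 + (10 − k)·113 ≥ 1260, giving k ≥ 2.
Exactly 2 works: 2 values at 180 and 8 at 113 total 1264; lower one of the high values by 4 (still ≥ 114) to hit 1260.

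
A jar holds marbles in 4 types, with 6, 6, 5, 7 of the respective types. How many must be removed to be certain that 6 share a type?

In the worst case you take as many as possible of each type without reaching 6: 5 + 5 + 5 + 5 = 20.
The next one must give 6 of some type, so 20 + 1 = 21.

21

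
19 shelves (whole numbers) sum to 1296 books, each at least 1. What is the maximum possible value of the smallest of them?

68

The average is 1296/19 < 69, so some value is ≤ 68.
Achievable: 15 of them at 68 and 4 at 69 total 1296.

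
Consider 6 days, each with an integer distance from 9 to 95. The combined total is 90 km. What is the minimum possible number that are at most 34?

Each value above 34 is at least 35, contributing at least 35 − 9 = 26 above the floor 9.
The sum exceeds the floor total 54 by 36, so at most ⌊36/26⌋ = 1 exceed 34, and at least 5 are ≤ 34.
Exactly 5 works: 5 values at 9 and 1 at 35 total 80; raise one of the low values by 10 (still ≤ 34) to hit 90.

5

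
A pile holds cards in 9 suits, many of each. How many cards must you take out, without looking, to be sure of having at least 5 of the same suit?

In the worst case you draw 4 of each of the 9 suits: 9 × 4 = 36.
One more forces 5 of some suit, so 36 + 1 = 37.

37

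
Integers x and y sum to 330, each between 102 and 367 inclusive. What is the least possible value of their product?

For a fixed sum, xy is smallest when x and y are as far apart as possible.
The extreme feasible split is x = 102, y = 228, giving xy = 23256.

23256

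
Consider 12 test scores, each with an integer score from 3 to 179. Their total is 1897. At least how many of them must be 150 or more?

4

Suppose at most 12 − j of them reach 150; then j values are ≤ 149 and the rest ≤ 179.
The total is then ≤ 149·j + 179·(12 − j) = 2148 − 30j. For this to be ≥ 1897 we need j ≤ 8, so at least 12 − 8 = 4 must reach 150.
Exactly 4 works: 4 values at 179 and 8 at 149 total 1908; lower one of the high values by 11 (still ≥ 150) to hit 1897.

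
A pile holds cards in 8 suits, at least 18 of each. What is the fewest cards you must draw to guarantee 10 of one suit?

73

You could draw 9 of every suit without reaching 10 of any — 72 in all.
One more forces 10 of some suit, so 72 + 1 = 73.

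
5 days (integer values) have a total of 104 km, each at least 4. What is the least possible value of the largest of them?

21

The 5 values sum to 104, so their maximum is at least ⌈104/5⌉ = 21.
Equality holds with 4 values of 21 and 1 value of 20.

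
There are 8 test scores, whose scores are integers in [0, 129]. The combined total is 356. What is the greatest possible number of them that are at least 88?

If k of the values are ≥ 88, the total is ≥ 88k + 0(8 − k).
Setting 88k + 0(8 − k) ≤ 356 gives 88k ≤ 356, so k ≤ 4.
k = 4 is achieved by 4 values at 88 and 4 at 0, total 352; add 4 to one value (staying below 88) to reach 356.

4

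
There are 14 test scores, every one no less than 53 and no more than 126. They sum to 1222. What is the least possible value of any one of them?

53

Minimizing one value means maximizing the remaining 13.
The other 13 can take up 13 × 126 = 1638 ≥ 1222 − 53, so one score can sit at its floor of 53.
Achievable: one at 53 and the other 13 totalling 1169, which fits since 13 × 53 ≤ 1169 ≤ 13 × 126.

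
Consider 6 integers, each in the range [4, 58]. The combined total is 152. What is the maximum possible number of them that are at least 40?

With k values at 40 or above and the rest at least 4, the sum is at least 24 + 36k.
Since the sum is 152, we need 36k ≤ 128, i.e. k ≤ 3.
k = 3 is achieved by 3 values at 40 and 3 at 4, total 132; add 20 to one value (staying below 40) to reach 152.

3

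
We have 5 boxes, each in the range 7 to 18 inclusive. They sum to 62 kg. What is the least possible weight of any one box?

To make one box as small as possible, make the other 4 as large as possible.
The other 4 can take up 4 × 18 = 72 ≥ 62 − 7, so one box can sit at its floor of 7.
Achievable: one at 7 and the other 4 totalling 55, which fits since 4 × 7 ≤ 55 ≤ 4 × 18.

7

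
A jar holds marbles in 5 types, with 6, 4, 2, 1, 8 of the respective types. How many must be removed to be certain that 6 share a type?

18

In the worst case you take as many as possible of each type without reaching 6: 5 + 4 + 2 + 1 + 5 = 17.
The next one must give 6 of some type, so 17 + 1 = 18.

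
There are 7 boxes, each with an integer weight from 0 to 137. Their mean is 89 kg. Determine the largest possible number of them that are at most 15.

The total is 7 × 89 = 623.
Each value at 15 or below falls at least 137 − 15 = 122 short of the ceiling 137.
The ceiling total is 7 × 137 = 959, and we need 623, so at most ⌊(959 − 623)/122⌋ = 2 can be that low.
k = 2 is achieved by 2 values at 15 and 5 at 137, total 715; lower one of the 137's by 92 (still > 15) to reach 623.

2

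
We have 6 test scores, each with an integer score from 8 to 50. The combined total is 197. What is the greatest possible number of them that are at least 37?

5

If k of the values are ≥ 37, the total is ≥ 37k + 8(6 − k).
Setting 37k + 8(6 − k) ≤ 197 gives 29k ≤ 149, so k ≤ 5.
k = 5 is achieved by 5 values at 37 and 1 at 8, total 193; add 4 to one value (staying below 37) to reach 197.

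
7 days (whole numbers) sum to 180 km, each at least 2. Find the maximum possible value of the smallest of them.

The 7 values sum to 180, so their minimum is at most ⌊180/7⌋ = 25.
Achievable: 2 of them at 25 and 5 at 26 total 180.

25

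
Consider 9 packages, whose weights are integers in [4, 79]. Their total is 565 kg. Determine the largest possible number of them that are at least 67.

With k values at 67 or above and the rest at least 4, the sum is at least 36 + 63k.
Since the sum is 565, we need 63k ≤ 529, i.e. k ≤ 8.
k = 8 is achieved by 8 values at 67 and 1 at 4, total 540; add 25 to one value (staying below 67) to reach 565.

8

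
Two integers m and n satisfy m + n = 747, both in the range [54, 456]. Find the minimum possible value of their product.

Since m + n is fixed, pushing one of them to its bound minimizes the product.
At the endpoint m = 291, n = 747 − 291 = 456, so mn = 291 × 456 = 132696.

132696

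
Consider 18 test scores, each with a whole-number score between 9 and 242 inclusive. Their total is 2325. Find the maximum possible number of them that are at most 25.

Each value at 25 or below falls at least 242 − 25 = 217 short of the ceiling 242.
The ceiling total is 18 × 242 = 4356, and we need 2325, so at most ⌊(4356 − 2325)/217⌋ = 9 can be that low.
k = 9 is achieved by 9 values at 25 and 9 at 242, total 2403; lower one of the 242's by 78 (still > 25) to reach 2325.

9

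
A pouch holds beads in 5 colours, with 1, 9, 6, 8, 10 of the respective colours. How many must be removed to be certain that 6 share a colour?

22

In the worst case you take as many as possible of each colour without reaching 6: 1 + 5 + 5 + 5 + 5 = 21.
The next one must give 6 of some colour, so 21 + 1 = 22.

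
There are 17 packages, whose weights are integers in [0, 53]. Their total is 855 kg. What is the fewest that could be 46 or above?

12

If only k of them are at least 46, the other 17 − k are at most 45, so the total is at most k·53 + (17 − k)·45.
This must reach 855, so k·53 + (17 − k)·45 ≥ 855, giving k ≥ 12.
Exactly 12 works: 12 values at 53 and 5 at 45 total 861; lower one of the high values by 6 (still ≥ 46) to hit 855.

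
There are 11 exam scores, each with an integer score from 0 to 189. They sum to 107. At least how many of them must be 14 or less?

4

Let j be the number exceeding 14. Then the total is ≥ 15·j + 0·(11 − j) = 0 + 15j.
So 15j ≤ 107 and j ≤ 7; hence at least 11 − 7 = 4 are ≤ 14.
Exactly 4 works: 4 values at 0 and 7 at 15 total 105; raise one of the low values by 2 (still ≤ 14) to hit 107.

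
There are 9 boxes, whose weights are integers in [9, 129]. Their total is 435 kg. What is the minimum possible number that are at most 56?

Each value above 56 is at least 57, contributing at least 57 − 9 = 48 above the floor 9.
The sum exceeds the floor total 81 by 354, so at most ⌊354/48⌋ = 7 exceed 56, and at least 2 are ≤ 56.
Exactly 2 works: 2 values at 9 and 7 at 57 total 417; raise one of the low values by 18 (still ≤ 56) to hit 435.

2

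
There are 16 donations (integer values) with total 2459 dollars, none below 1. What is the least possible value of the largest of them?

154

The average is 2459/16 > 153, so not all 16 can be 153 or less; the largest is ≥ 154.
Equality holds with 11 values of 154 and 5 values of 153.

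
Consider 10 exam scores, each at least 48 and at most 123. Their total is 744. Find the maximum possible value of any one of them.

123

Maximizing one value means minimizing the remaining 9.
The other 9 contribute at least 9 × 48 = 432, leaving at most 744 − 432 = 312.
But each score is capped at 123, so the maximum is 123.
Achievable: one at 123 and the other 9 totalling 621, which fits since 9 × 48 ≤ 621 ≤ 9 × 123.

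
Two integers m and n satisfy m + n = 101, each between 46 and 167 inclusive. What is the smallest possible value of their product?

Since m + n is fixed, pushing one of them to its bound minimizes the product.
The extreme feasible split is m = 46, n = 55, giving mn = 2530.

2530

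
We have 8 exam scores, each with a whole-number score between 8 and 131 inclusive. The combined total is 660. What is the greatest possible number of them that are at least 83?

7

Suppose k of them are at least 83. Those contribute at least 83 each and the other 8 − k at least 8 each.
So the total is at least 83k + 8(8 − k) = 64 + 75k. This must be ≤ 660, giving k ≤ 7.
k = 7 is achieved by 7 values at 83 and 1 at 8, total 589; add 71 to one value (staying below 83) to reach 660.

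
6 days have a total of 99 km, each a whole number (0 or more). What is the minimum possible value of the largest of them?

17

The average is 99/6 > 16, so not all 6 can be 16 or less; the largest is ≥ 17.
Taking 3 copies of 16 and 3 copies of 17 gives exactly 99, so 17 is attained.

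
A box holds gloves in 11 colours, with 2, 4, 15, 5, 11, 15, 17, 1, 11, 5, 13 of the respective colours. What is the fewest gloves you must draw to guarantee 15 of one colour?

95

In the worst case you take as many as possible of each colour without reaching 15: 2 + 4 + 14 + 5 + 11 + 14 + 14 + 1 + 11 + 5 + 13 = 94.
The next one must give 15 of some colour, so 94 + 1 = 95.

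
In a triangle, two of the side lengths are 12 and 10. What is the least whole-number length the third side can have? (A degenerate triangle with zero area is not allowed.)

3

The third side must exceed |12 − 10| = 2.
The smallest integer above 2 is 3.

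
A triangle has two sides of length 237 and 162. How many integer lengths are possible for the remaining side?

The triangle inequality gives |237 − 162| < c < 237 + 162, i.e. 75 < c < 399.
So c can be any integer from 76 to 398: 323 values.

323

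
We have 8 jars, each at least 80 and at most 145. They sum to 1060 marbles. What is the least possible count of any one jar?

80

To make one jar as small as possible, make the other 7 as large as possible.
The other 7 can take up 7 × 145 = 1015 ≥ 1060 − 80, so one jar can sit at its floor of 80.
Achievable: one at 80 and the other 7 totalling 980, which fits since 7 × 80 ≤ 980 ≤ 7 × 145.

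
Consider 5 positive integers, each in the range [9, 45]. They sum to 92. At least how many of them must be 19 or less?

1

Let j be the number exceeding 19. Then the total is ≥ 20·j + 9·(5 − j) = 45 + 11j.
So 11j ≤ 47 and j ≤ 4; hence at least 5 − 4 = 1 are ≤ 19.
Exactly 1 works: 1 value at 9 and 4 at 20 total 89; raise one of the low values by 3 (still ≤ 19) to hit 92.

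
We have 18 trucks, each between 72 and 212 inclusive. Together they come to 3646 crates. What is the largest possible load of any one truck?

To make one truck as large as possible, make the other 17 as small as possible.
The other 17 contribute at least 17 × 72 = 1224, leaving at most 3646 − 1224 = 2422.
But each truck is capped at 212, so the maximum is 212.
Achievable: one at 212 and the other 17 totalling 3434, which fits since 17 × 72 ≤ 3434 ≤ 17 × 212.

212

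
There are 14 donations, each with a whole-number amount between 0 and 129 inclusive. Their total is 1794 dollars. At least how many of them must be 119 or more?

Each value short of 119 is at most 118, costing at least 129 − 118 = 11 against the maximum total of 1806.
We can afford to lose at most 1806 − 1794 = 12, so at most ⌊12/11⌋ = 1 fall short, and at least 13 are ≥ 119.
Exactly 13 works: 13 values at 129 and 1 at 118 total 1795; lower one of the high values by 1 (still ≥ 119) to hit 1794.

13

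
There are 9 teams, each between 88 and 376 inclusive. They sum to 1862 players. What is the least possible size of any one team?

88

To make one team as small as possible, make the other 8 as large as possible.
The other 8 can take up 8 × 376 = 3008 ≥ 1862 − 88, so one team can sit at its floor of 88.
Achievable: one at 88 and the other 8 totalling 1774, which fits since 8 × 88 ≤ 1774 ≤ 8 × 376.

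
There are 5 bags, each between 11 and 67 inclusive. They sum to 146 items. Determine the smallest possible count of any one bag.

11

To make one bag as small as possible, make the other 4 as large as possible.
The other 4 can take up 4 × 67 = 268 ≥ 146 − 11, so one bag can sit at its floor of 11.
Achievable: one at 11 and the other 4 totalling 135, which fits since 4 × 11 ≤ 135 ≤ 4 × 67.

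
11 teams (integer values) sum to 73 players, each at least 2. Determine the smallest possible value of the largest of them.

The average is 73/11 > 6, so not all 11 can be 6 or less; the largest is ≥ 7.
Achievable: 7 of them at 7 and 4 at 6 total 73.

7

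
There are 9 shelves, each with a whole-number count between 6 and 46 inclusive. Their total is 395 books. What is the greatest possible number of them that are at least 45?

8

If k of the values are ≥ 45, the total is ≥ 45k + 6(9 − k).
Setting 45k + 6(9 − k) ≤ 395 gives 39k ≤ 341, so k ≤ 8.
k = 8 is achieved by 8 values at 45 and 1 at 6, total 366; add 29 to one value (staying below 45) to reach 395.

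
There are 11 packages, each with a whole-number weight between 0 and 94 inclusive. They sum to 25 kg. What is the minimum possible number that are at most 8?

Each value above 8 is at least 9, contributing at least 9 − 0 = 9 above the floor 0.
The sum exceeds the floor total 0 by 25, so at most ⌊25/9⌋ = 2 exceed 8, and at least 9 are ≤ 8.
Exactly 9 works: 9 values at 0 and 2 at 9 total 18; raise one of the low values by 7 (still ≤ 8) to hit 25.

9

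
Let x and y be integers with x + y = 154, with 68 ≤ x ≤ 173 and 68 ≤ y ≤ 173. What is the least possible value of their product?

For a fixed sum, xy is smallest when x and y are as far apart as possible.
The extreme feasible split is x = 68, y = 86, giving xy = 5848.

5848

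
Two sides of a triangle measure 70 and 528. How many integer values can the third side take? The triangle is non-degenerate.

139

The triangle inequality gives |70 − 528| < c < 70 + 528, i.e. 458 < c < 598.
So c can be any integer from 459 to 597: 139 values.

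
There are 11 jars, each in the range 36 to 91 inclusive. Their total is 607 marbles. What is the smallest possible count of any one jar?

Minimizing one value means maximizing the remaining 10.
The other 10 can take up 10 × 91 = 910 ≥ 607 − 36, so one jar can sit at its floor of 36.
Achievable: one at 36 and the other 10 totalling 571, which fits since 10 × 36 ≤ 571 ≤ 10 × 91.

36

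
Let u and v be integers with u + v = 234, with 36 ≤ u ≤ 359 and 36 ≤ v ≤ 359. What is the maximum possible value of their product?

13689

uv = u(234 − u) is maximized when u is as near 234/2 as the bounds allow.
Taking u = 117 and v = 117 (both in [36, 359]) gives uv = 13689.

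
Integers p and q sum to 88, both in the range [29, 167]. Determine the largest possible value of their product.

pq = p(88 − p) is maximized when p is as near 88/2 as the bounds allow.
Taking p = 44 and q = 44 (both in [29, 167]) gives pq = 1936.

1936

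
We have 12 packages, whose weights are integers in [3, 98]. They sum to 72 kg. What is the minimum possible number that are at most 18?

Each value above 18 is at least 19, contributing at least 19 − 3 = 16 above the floor 3.
The sum exceeds the floor total 36 by 36, so at most ⌊36/16⌋ = 2 exceed 18, and at least 10 are ≤ 18.
Exactly 10 works: 10 values at 3 and 2 at 19 total 68; raise one of the low values by 4 (still ≤ 18) to hit 72.

10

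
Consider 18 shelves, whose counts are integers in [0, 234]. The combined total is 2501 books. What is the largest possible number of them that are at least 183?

13

Suppose k of them are at least 183. Those contribute at least 183 each and the other 18 − k at least 0 each.
So the total is at least 183k + 0(18 − k) = 0 + 183k. This must be ≤ 2501, giving k ≤ 13.
k = 13 is achieved by 13 values at 183 and 5 at 0, total 2379; add 122 to one value (staying below 183) to reach 2501.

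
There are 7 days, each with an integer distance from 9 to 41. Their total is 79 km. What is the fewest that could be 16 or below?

Let j be the number exceeding 16. Then the total is ≥ 17·j + 9·(7 − j) = 63 + 8j.
So 8j ≤ 16 and j ≤ 2; hence at least 7 − 2 = 5 are ≤ 16.
Exactly 5 works: 5 values at 9 and 2 at 17 total 79.

5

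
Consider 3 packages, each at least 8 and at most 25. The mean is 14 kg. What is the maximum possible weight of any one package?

25

To make one package as large as possible, make the other 2 as small as possible.
The total is 3 × 14 = 42.
The other 2 contribute at least 2 × 8 = 16, leaving at most 42 − 16 = 26.
But each package is capped at 25, so the maximum is 25.
Achievable: one at 25 and the other 2 totalling 17, which fits since 2 × 8 ≤ 17 ≤ 2 × 25.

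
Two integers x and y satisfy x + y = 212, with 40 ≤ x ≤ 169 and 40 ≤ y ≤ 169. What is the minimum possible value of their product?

7267

xy = x(212 − x) is concave in x, so over [43, 169] it is minimized at an endpoint.
The extreme feasible split is x = 43, y = 169, giving xy = 7267.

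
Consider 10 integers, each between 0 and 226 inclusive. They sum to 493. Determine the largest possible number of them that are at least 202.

With k values at 202 or above and the rest at least 0, the sum is at least 0 + 202k.
Since the sum is 493, we need 202k ≤ 493, i.e. k ≤ 2.
k = 2 is achieved by 2 values at 202 and 8 at 0, total 404; add 89 to one value (staying below 202) to reach 493.

2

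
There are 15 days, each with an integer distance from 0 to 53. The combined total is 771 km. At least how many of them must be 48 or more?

11

If only k of them are at least 48, the other 15 − k are at most 47, so the total is at most k·53 + (15 − k)·47.
This must reach 771, so k·53 + (15 − k)·47 ≥ 771, giving k ≥ 11.
Exactly 11 works: 11 values at 53 and 4 at 47 total 771.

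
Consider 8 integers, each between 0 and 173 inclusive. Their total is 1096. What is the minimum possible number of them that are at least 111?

4

If only k of them are at least 111, the other 8 − k are at most 110, so the total is at most k·173 + (8 − k)·110.
This must reach 1096, so k·173 + (8 − k)·110 ≥ 1096, giving k ≥ 4.
Exactly 4 works: 4 values at 173 and 4 at 110 total 1132; lower one of the high values by 36 (still ≥ 111) to hit 1096.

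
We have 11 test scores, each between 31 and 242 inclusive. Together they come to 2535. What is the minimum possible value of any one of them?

115

To make one score as small as possible, make the other 10 as large as possible.
The other 10 contribute at most 10 × 242 = 2420, leaving at least 2535 − 2420 = 115.
Since 115 ≥ 31, this is achievable: one at 115 and 10 at 242.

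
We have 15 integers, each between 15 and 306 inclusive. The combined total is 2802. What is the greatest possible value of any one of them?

Maximizing one value means minimizing the remaining 14.
The other 14 contribute at least 14 × 15 = 210, leaving at most 2802 − 210 = 2592.
But each integer is capped at 306, so the maximum is 306.
Achievable: one at 306 and the other 14 totalling 2496, which fits since 14 × 15 ≤ 2496 ≤ 14 × 306.

306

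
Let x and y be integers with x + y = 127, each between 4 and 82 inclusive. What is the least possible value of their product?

Since x + y is fixed, pushing one of them to its bound minimizes the product.
The extreme feasible split is x = 45, y = 82, giving xy = 3690.

3690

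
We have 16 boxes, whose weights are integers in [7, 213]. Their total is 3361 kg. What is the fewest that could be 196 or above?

If only k of them are at least 196, the other 16 − k are at most 195, so the total is at most k·213 + (16 − k)·195.
This must reach 3361, so k·213 + (16 − k)·195 ≥ 3361, giving k ≥ 14.
Exactly 14 works: 14 values at 213 and 2 at 195 total 3372; lower one of the high values by 11 (still ≥ 196) to hit 3361.

14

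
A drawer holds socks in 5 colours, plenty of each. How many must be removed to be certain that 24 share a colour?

116

You could draw 23 of every colour without reaching 24 of any — 115 in all.
One more forces 24 of some colour, so 115 + 1 = 116.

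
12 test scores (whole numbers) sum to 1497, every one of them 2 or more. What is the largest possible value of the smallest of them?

124

If every one of the 12 were at least 125, the total would be at least 12 × 125 = 1500 > 1497.
Equality holds with 3 values of 124 and 9 values of 125.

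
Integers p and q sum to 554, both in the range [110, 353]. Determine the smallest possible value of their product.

pq = p(554 − p) is concave in p, so over [201, 353] it is minimized at an endpoint.
At the endpoint p = 201, q = 554 − 201 = 353, so pq = 201 × 353 = 70953.

70953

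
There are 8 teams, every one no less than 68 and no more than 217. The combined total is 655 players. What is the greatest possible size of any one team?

Maximizing one value means minimizing the remaining 7.
The other 7 contribute at least 7 × 68 = 476, leaving at most 655 − 476 = 179.
Since 179 ≤ 217, this is achievable: one at 179 and 7 at 68.

179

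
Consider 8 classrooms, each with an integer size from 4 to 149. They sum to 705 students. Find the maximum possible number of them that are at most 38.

Suppose k of them are at most 38. Those contribute at most 38 each and the rest at most 149 each.
So the total is at most 38k + 149(8 − k) = 1192 − 111k. This must still be ≥ 705, so k ≤ 4.
k = 4 is achieved by 4 values at 38 and 4 at 149, total 748; lower one of the 149's by 43 (still > 38) to reach 705.

4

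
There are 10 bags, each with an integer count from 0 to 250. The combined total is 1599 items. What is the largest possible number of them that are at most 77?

5

Each value at 77 or below falls at least 250 − 77 = 173 short of the ceiling 250.
The ceiling total is 10 × 250 = 2500, and we need 1599, so at most ⌊(2500 − 1599)/173⌋ = 5 can be that low.
k = 5 is achieved by 5 values at 77 and 5 at 250, total 1635; lower one of the 250's by 36 (still > 77) to reach 1599.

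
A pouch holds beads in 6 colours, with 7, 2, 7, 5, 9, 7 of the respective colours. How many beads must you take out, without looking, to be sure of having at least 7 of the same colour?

In the worst case you take as many as possible of each colour without reaching 7: 6 + 2 + 6 + 5 + 6 + 6 = 31.
The next one must give 7 of some colour, so 31 + 1 = 32.

32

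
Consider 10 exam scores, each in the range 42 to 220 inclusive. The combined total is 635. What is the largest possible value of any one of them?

220

Maximizing one value means minimizing the remaining 9.
The other 9 contribute at least 9 × 42 = 378, leaving at most 635 − 378 = 257.
But each score is capped at 220, so the maximum is 220.
Achievable: one at 220 and the other 9 totalling 415, which fits since 9 × 42 ≤ 415 ≤ 9 × 220.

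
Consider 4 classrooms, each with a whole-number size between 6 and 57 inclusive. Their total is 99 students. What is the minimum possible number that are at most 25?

Let j be the number exceeding 25. Then the total is ≥ 26·j + 6·(4 − j) = 24 + 20j.
So 20j ≤ 75 and j ≤ 3; hence at least 4 − 3 = 1 are ≤ 25.
Exactly 1 works: 1 value at 6 and 3 at 26 total 84; raise one of the low values by 15 (still ≤ 25) to hit 99.

1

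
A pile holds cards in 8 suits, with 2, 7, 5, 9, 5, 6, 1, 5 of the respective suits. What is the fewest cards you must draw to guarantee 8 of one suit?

In the worst case you take as many as possible of each suit without reaching 8: 2 + 7 + 5 + 7 + 5 + 6 + 1 + 5 = 38.
The next one must give 8 of some suit, so 38 + 1 = 39.

39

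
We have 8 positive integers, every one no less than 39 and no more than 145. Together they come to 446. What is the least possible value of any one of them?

39

Minimizing one value means maximizing the remaining 7.
The other 7 can take up 7 × 145 = 1015 ≥ 446 − 39, so one integer can sit at its floor of 39.
Achievable: one at 39 and the other 7 totalling 407, which fits since 7 × 39 ≤ 407 ≤ 7 × 145.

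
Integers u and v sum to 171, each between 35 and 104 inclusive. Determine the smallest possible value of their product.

6968

uv = u(171 − u) is concave in u, so over [67, 104] it is minimized at an endpoint.
The extreme feasible split is u = 67, v = 104, giving uv = 6968.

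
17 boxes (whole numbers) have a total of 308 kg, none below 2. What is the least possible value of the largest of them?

19

The average is 308/17 > 18, so not all 17 can be 18 or less; the largest is ≥ 19.
Taking 15 copies of 18 and 2 copies of 19 gives exactly 308, so 19 is attained.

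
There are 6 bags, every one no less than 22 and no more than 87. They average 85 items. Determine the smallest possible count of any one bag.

Minimizing one value means maximizing the remaining 5.
The total is 6 × 85 = 510.
The other 5 contribute at most 5 × 87 = 435, leaving at least 510 − 435 = 75.
Since 75 ≥ 22, this is achievable: one at 75 and 5 at 87.

75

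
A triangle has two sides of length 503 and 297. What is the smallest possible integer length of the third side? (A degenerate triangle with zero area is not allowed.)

The third side must exceed |503 − 297| = 206.
The smallest integer above 206 is 207.

207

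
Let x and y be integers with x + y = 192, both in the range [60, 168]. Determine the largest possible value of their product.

For a fixed sum, the product xy is largest when x and y are as close as possible.
Taking x = 96 and y = 96 (both in [60, 168]) gives xy = 9216.

9216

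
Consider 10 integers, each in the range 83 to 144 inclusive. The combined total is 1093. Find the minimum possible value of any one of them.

To make one integer as small as possible, make the other 9 as large as possible.
The other 9 can take up 9 × 144 = 1296 ≥ 1093 − 83, so one integer can sit at its floor of 83.
Achievable: one at 83 and the other 9 totalling 1010, which fits since 9 × 83 ≤ 1010 ≤ 9 × 144.

83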